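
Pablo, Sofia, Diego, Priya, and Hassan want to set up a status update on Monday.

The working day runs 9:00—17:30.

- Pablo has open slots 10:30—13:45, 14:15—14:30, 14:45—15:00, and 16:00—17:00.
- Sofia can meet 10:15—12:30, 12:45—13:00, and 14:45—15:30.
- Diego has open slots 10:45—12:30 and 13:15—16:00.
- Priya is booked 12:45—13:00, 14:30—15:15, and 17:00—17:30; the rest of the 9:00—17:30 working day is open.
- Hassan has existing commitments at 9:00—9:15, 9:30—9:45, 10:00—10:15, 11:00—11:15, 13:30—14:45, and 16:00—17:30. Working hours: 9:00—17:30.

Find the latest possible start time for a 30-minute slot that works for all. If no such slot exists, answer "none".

12:00

Priya free within 09:00–17:30: 09:00–12:45, 13:00–14:30, 15:15–17:00.
Hassan free within 09:00–17:30: 09:15–09:30, 09:45–10:00, 10:15–11:00, 11:15–13:30, 14:45–16:00.
Pablo ∩ Sofia: 10:30–12:30, 12:45–13:00, 14:45–15:00.
Pablo ∩ Sofia ∩ Diego: 10:45–12:30, 14:45–15:00.
Pablo ∩ Sofia ∩ Diego ∩ Priya: 10:45–12:30.
Pablo ∩ Sofia ∩ Diego ∩ Priya ∩ Hassan: 10:45–11:00, 11:15–12:30.
Windows ≥ 30 min: 11:15–12:30.
Latest start in the last window 11:15–12:30 is 12:30 − 30 min = 12:00.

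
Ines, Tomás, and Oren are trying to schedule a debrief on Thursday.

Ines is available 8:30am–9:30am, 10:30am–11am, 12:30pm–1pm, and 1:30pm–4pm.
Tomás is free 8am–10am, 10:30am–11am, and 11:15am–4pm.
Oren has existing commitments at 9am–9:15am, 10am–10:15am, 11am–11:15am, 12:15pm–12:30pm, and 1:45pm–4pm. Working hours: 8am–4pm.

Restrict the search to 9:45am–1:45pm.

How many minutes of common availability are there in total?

Oren free within 08:00–16:00: 08:00–09:00, 09:15–10:00, 10:15–11:00, 11:15–12:15, 12:30–13:45.
Ines ∩ Tomás: 08:30–09:30, 10:30–11:00, 12:30–13:00, 13:30–16:00.
Ines ∩ Tomás ∩ Oren: 08:30–09:00, 09:15–09:30, 10:30–11:00, 12:30–13:00, 13:30–13:45.
Restricted to 09:45–13:45: 10:30–11:00, 12:30–13:00, 13:30–13:45.
Total common minutes: 30 + 30 + 15 = 75.

75 minutes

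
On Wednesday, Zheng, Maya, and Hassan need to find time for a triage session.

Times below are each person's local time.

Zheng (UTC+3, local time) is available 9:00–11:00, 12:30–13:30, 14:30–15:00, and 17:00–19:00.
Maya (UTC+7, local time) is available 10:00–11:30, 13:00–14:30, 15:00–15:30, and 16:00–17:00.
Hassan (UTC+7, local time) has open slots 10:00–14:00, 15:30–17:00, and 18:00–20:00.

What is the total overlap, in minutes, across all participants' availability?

90 minutes

Zheng → UTC: 06:00–08:00, 09:30–10:30, 11:30–12:00, 14:00–16:00.
Maya → UTC: 03:00–04:30, 06:00–07:30, 08:00–08:30, 09:00–10:00.
Hassan → UTC: 03:00–07:00, 08:30–10:00, 11:00–13:00.
Zheng ∩ Maya: 06:00–07:30, 09:30–10:00.
Zheng ∩ Maya ∩ Hassan: 06:00–07:00, 09:30–10:00.
Total common minutes: 60 + 30 = 90.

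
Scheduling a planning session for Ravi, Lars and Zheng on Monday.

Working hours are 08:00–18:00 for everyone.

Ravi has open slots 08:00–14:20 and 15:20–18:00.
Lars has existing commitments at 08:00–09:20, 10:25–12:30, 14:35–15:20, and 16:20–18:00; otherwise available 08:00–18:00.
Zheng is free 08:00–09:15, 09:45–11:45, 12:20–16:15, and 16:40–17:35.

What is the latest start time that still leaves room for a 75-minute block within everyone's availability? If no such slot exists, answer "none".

Lars free within 08:00–18:00: 09:20–10:25, 12:30–14:35, 15:20–16:20.
Ravi ∩ Lars: 09:20–10:25, 12:30–14:20, 15:20–16:20.
Ravi ∩ Lars ∩ Zheng: 09:45–10:25, 12:30–14:20, 15:20–16:15.
Windows ≥ 75 min: 12:30–14:20.
Latest start in the last window 12:30–14:20 is 14:20 − 75 min = 13:05.

13:05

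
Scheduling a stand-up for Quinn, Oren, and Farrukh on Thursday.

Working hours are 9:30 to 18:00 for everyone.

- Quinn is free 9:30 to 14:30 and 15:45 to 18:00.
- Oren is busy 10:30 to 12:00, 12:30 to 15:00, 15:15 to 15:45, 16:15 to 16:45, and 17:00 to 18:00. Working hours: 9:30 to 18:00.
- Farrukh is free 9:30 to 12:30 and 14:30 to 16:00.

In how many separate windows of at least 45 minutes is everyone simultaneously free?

Oren free within 09:30–18:00: 09:30–10:30, 12:00–12:30, 15:00–15:15, 15:45–16:15, 16:45–17:00.
Quinn ∩ Oren: 09:30–10:30, 12:00–12:30, 15:45–16:15, 16:45–17:00.
Quinn ∩ Oren ∩ Farrukh: 09:30–10:30, 12:00–12:30, 15:45–16:00.
Windows ≥ 45 min: 09:30–10:30.
That's 1 window.

1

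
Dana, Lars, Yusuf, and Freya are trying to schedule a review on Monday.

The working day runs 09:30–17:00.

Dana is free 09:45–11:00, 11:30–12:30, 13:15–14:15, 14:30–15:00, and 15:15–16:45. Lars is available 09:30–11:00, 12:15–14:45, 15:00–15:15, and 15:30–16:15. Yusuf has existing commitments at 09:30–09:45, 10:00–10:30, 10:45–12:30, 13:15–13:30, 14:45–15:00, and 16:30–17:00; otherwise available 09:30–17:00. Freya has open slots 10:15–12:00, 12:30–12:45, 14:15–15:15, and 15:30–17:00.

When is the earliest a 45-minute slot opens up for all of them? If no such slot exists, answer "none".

Yusuf free within 09:30–17:00: 09:45–10:00, 10:30–10:45, 12:30–13:15, 13:30–14:45, 15:00–16:30.
Dana ∩ Lars: 09:45–11:00, 12:15–12:30, 13:15–14:15, 14:30–14:45, 15:30–16:15.
Dana ∩ Lars ∩ Yusuf: 09:45–10:00, 10:30–10:45, 13:30–14:15, 14:30–14:45, 15:30–16:15.
Dana ∩ Lars ∩ Yusuf ∩ Freya: 10:30–10:45, 14:30–14:45, 15:30–16:15.
Windows ≥ 45 min: 15:30–16:15.
Earliest such window starts at 15:30.

15:30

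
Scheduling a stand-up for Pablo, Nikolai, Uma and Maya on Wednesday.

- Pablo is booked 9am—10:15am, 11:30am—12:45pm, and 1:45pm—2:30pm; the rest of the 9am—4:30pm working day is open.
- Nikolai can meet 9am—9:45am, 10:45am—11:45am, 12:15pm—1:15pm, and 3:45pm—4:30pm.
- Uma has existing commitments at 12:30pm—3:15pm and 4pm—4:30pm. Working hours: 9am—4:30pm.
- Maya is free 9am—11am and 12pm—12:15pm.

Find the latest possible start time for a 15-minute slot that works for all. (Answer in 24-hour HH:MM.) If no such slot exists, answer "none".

Pablo free within 09:00–16:30: 10:15–11:30, 12:45–13:45, 14:30–16:30.
Uma free within 09:00–16:30: 09:00–12:30, 15:15–16:00.
Pablo ∩ Nikolai: 10:45–11:30, 12:45–13:15, 15:45–16:30.
Pablo ∩ Nikolai ∩ Uma: 10:45–11:30, 15:45–16:00.
Pablo ∩ Nikolai ∩ Uma ∩ Maya: 10:45–11:00.
Windows ≥ 15 min: 10:45–11:00.
Latest start in the last window 10:45–11:00 is 11:00 − 15 min = 10:45.

10:45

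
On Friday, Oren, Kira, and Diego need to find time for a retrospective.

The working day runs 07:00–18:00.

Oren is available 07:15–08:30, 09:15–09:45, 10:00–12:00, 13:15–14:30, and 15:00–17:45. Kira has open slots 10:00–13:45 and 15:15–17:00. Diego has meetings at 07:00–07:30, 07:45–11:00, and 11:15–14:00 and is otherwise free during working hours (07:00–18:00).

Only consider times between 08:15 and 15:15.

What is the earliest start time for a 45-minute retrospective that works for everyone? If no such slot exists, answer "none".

none

Diego free within 07:00–18:00: 07:30–07:45, 11:00–11:15, 14:00–18:00.
Oren ∩ Kira: 10:00–12:00, 13:15–13:45, 15:15–17:00.
Oren ∩ Kira ∩ Diego: 11:00–11:15, 15:15–17:00.
Restricted to 08:15–15:15: 11:00–11:15.
Windows ≥ 45 min: (none).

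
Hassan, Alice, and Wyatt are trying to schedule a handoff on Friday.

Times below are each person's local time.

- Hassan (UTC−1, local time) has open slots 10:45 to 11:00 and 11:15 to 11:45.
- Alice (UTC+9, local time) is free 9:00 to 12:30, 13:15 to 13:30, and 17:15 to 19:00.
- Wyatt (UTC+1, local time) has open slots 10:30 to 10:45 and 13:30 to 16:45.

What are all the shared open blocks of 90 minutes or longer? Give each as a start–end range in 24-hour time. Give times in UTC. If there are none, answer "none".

none

Hassan → UTC: 11:45–12:00, 12:15–12:45.
Alice → UTC: 00:00–03:30, 04:15–04:30, 08:15–10:00.
Wyatt → UTC: 09:30–09:45, 12:30–15:45.
Hassan ∩ Alice: (none).
Hassan ∩ Alice ∩ Wyatt: (none).
Windows ≥ 90 min: (none).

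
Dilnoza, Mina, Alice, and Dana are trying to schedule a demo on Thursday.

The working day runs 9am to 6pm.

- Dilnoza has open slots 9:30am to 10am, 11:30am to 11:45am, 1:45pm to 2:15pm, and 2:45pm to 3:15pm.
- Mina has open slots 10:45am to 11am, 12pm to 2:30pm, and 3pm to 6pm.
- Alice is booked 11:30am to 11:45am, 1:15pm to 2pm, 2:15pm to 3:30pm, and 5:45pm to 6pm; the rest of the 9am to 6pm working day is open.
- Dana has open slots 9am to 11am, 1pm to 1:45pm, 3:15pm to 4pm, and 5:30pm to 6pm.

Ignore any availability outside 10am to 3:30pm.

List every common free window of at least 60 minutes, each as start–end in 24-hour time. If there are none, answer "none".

Alice free within 09:00–18:00: 09:00–11:30, 11:45–13:15, 14:00–14:15, 15:30–17:45.
Dilnoza ∩ Mina: 13:45–14:15, 15:00–15:15.
Dilnoza ∩ Mina ∩ Alice: 14:00–14:15.
Dilnoza ∩ Mina ∩ Alice ∩ Dana: (none).
Restricted to 10:00–15:30: (none).
Windows ≥ 60 min: (none).

none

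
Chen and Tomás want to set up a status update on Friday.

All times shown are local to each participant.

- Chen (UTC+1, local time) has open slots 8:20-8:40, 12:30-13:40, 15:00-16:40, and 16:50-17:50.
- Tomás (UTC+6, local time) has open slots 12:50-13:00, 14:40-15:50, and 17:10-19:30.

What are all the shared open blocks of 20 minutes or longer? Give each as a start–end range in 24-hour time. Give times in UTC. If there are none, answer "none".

Chen → UTC: 07:20–07:40, 11:30–12:40, 14:00–15:40, 15:50–16:50.
Tomás → UTC: 06:50–07:00, 08:40–09:50, 11:10–13:30.
Chen ∩ Tomás: 11:30–12:40.
Windows ≥ 20 min: 11:30–12:40.

11:30–12:40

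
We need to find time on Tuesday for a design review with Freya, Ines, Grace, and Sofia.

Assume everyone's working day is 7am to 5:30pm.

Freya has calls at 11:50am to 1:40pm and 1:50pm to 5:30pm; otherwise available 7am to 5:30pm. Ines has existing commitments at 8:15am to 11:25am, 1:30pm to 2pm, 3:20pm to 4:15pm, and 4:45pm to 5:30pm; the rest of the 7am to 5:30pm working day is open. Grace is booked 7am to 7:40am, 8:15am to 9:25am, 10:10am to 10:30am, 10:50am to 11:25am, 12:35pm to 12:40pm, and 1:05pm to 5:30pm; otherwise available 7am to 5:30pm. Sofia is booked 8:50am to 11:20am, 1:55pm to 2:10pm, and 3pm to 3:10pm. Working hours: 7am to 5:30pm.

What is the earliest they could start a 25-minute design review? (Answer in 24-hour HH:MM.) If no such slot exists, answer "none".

07:40

Freya free within 07:00–17:30: 07:00–11:50, 13:40–13:50.
Ines free within 07:00–17:30: 07:00–08:15, 11:25–13:30, 14:00–15:20, 16:15–16:45.
Grace free within 07:00–17:30: 07:40–08:15, 09:25–10:10, 10:30–10:50, 11:25–12:35, 12:40–13:05.
Sofia free within 07:00–17:30: 07:00–08:50, 11:20–13:55, 14:10–15:00, 15:10–17:30.
Freya ∩ Ines: 07:00–08:15, 11:25–11:50.
Freya ∩ Ines ∩ Grace: 07:40–08:15, 11:25–11:50.
Freya ∩ Ines ∩ Grace ∩ Sofia: 07:40–08:15, 11:25–11:50.
Windows ≥ 25 min: 07:40–08:15, 11:25–11:50.
Earliest such window starts at 07:40.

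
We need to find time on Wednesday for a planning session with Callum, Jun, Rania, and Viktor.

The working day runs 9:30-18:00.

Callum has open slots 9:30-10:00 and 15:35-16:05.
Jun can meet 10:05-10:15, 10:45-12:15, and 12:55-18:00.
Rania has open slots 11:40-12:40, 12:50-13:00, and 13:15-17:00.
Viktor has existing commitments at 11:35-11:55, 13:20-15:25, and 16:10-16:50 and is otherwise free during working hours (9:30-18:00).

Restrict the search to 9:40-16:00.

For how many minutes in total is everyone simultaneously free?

Viktor free within 09:30–18:00: 09:30–11:35, 11:55–13:20, 15:25–16:10, 16:50–18:00.
Callum ∩ Jun: 15:35–16:05.
Callum ∩ Jun ∩ Rania: 15:35–16:05.
Callum ∩ Jun ∩ Rania ∩ Viktor: 15:35–16:05.
Restricted to 09:40–16:00: 15:35–16:00.
Total common minutes: 25.

25 minutes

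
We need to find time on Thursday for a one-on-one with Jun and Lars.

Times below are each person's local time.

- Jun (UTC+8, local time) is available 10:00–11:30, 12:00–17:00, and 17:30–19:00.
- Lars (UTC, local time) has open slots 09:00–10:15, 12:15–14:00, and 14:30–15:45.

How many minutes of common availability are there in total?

Jun → UTC: 02:00–03:30, 04:00–09:00, 09:30–11:00.
Lars → UTC: 09:00–10:15, 12:15–14:00, 14:30–15:45.
Jun ∩ Lars: 09:30–10:15.
Total common minutes: 45.

45 minutes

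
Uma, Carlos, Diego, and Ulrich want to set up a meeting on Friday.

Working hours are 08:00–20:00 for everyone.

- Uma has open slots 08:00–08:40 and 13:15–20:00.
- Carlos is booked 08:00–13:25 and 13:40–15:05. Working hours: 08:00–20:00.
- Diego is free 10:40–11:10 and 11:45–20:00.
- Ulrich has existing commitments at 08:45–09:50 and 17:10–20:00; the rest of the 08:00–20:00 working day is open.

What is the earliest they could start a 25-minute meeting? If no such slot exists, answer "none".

Carlos free within 08:00–20:00: 13:25–13:40, 15:05–20:00.
Ulrich free within 08:00–20:00: 08:00–08:45, 09:50–17:10.
Uma ∩ Carlos: 13:25–13:40, 15:05–20:00.
Uma ∩ Carlos ∩ Diego: 13:25–13:40, 15:05–20:00.
Uma ∩ Carlos ∩ Diego ∩ Ulrich: 13:25–13:40, 15:05–17:10.
Windows ≥ 25 min: 15:05–17:10.
Earliest such window starts at 15:05.

15:05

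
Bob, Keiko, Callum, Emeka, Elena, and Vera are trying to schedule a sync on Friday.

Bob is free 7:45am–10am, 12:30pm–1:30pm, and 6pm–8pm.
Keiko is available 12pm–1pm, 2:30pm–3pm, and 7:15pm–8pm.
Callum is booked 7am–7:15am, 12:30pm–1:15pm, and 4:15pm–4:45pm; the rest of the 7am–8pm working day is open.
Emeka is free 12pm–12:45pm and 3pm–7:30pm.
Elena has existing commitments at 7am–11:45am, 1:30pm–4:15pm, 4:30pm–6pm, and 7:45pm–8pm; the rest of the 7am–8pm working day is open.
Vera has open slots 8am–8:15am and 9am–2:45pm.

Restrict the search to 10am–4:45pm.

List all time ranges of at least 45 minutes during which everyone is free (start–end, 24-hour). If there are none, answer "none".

Callum free within 07:00–20:00: 07:15–12:30, 13:15–16:15, 16:45–20:00.
Elena free within 07:00–20:00: 11:45–13:30, 16:15–16:30, 18:00–19:45.
Bob ∩ Keiko: 12:30–13:00, 19:15–20:00.
Bob ∩ Keiko ∩ Callum: 19:15–20:00.
Bob ∩ Keiko ∩ Callum ∩ Emeka: 19:15–19:30.
Bob ∩ Keiko ∩ Callum ∩ Emeka ∩ Elena: 19:15–19:30.
Bob ∩ Keiko ∩ Callum ∩ Emeka ∩ Elena ∩ Vera: (none).
Restricted to 10:00–16:45: (none).
Windows ≥ 45 min: (none).

none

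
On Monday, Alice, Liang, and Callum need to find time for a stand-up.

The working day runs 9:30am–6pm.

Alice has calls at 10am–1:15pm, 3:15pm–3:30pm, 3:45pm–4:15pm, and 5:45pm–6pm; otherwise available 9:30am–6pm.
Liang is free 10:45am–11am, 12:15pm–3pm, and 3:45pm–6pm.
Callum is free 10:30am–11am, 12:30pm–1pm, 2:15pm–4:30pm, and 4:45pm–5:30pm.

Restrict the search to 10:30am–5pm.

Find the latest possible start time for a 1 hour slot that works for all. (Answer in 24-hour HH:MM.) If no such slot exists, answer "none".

Alice free within 09:30–18:00: 09:30–10:00, 13:15–15:15, 15:30–15:45, 16:15–17:45.
Alice ∩ Liang: 13:15–15:00, 16:15–17:45.
Alice ∩ Liang ∩ Callum: 14:15–15:00, 16:15–16:30, 16:45–17:30.
Restricted to 10:30–17:00: 14:15–15:00, 16:15–16:30, 16:45–17:00.
Windows ≥ 60 min: (none).

none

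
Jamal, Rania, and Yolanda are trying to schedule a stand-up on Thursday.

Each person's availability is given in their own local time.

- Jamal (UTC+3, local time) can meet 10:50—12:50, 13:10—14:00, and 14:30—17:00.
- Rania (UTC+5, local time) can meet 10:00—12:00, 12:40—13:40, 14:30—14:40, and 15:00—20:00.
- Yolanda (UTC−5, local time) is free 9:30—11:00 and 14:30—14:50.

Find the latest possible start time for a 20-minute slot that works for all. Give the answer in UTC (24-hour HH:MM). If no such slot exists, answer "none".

Jamal → UTC: 07:50–09:50, 10:10–11:00, 11:30–14:00.
Rania → UTC: 05:00–07:00, 07:40–08:40, 09:30–09:40, 10:00–15:00.
Yolanda → UTC: 14:30–16:00, 19:30–19:50.
Jamal ∩ Rania: 07:50–08:40, 09:30–09:40, 10:10–11:00, 11:30–14:00.
Jamal ∩ Rania ∩ Yolanda: (none).
Windows ≥ 20 min: (none).

none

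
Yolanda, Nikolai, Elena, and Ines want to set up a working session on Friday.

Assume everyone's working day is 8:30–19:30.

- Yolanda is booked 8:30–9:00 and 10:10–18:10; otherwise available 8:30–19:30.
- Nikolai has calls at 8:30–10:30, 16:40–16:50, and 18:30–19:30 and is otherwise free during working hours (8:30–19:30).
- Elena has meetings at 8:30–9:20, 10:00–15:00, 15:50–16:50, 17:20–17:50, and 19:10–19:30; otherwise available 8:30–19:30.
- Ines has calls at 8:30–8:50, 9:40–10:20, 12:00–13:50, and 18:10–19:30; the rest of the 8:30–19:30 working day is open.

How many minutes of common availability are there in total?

0 minutes

Yolanda free within 08:30–19:30: 09:00–10:10, 18:10–19:30.
Nikolai free within 08:30–19:30: 10:30–16:40, 16:50–18:30.
Elena free within 08:30–19:30: 09:20–10:00, 15:00–15:50, 16:50–17:20, 17:50–19:10.
Ines free within 08:30–19:30: 08:50–09:40, 10:20–12:00, 13:50–18:10.
Yolanda ∩ Nikolai: 18:10–18:30.
Yolanda ∩ Nikolai ∩ Elena: 18:10–18:30.
Yolanda ∩ Nikolai ∩ Elena ∩ Ines: (none).
Total common minutes: 0.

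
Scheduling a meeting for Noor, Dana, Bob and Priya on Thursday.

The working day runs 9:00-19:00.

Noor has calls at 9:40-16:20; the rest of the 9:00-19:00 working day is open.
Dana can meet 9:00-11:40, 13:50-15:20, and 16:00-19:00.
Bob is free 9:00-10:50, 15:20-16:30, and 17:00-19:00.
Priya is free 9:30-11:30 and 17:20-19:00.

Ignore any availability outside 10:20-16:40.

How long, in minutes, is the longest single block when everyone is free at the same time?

0 minutes

Noor free within 09:00–19:00: 09:00–09:40, 16:20–19:00.
Noor ∩ Dana: 09:00–09:40, 16:20–19:00.
Noor ∩ Dana ∩ Bob: 09:00–09:40, 16:20–16:30, 17:00–19:00.
Noor ∩ Dana ∩ Bob ∩ Priya: 09:30–09:40, 17:20–19:00.
Restricted to 10:20–16:40: (none).
No common window.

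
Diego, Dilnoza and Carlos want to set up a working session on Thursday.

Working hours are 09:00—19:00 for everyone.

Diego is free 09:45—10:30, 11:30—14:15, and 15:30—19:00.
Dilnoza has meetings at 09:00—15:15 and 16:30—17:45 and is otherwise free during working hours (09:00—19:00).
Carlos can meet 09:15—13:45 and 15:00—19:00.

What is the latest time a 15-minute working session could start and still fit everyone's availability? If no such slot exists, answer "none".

18:45

Dilnoza free within 09:00–19:00: 15:15–16:30, 17:45–19:00.
Diego ∩ Dilnoza: 15:30–16:30, 17:45–19:00.
Diego ∩ Dilnoza ∩ Carlos: 15:30–16:30, 17:45–19:00.
Windows ≥ 15 min: 15:30–16:30, 17:45–19:00.
Latest start in the last window 17:45–19:00 is 19:00 − 15 min = 18:45.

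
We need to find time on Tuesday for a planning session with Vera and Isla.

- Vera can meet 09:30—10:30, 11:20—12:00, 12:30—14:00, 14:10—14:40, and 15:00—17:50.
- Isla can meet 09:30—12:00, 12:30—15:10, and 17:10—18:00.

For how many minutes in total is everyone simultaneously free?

Vera ∩ Isla: 09:30–10:30, 11:20–12:00, 12:30–14:00, 14:10–14:40, 15:00–15:10, 17:10–17:50.
Total common minutes: 60 + 40 + 90 + 30 + 10 + 40 = 270.

270 minutes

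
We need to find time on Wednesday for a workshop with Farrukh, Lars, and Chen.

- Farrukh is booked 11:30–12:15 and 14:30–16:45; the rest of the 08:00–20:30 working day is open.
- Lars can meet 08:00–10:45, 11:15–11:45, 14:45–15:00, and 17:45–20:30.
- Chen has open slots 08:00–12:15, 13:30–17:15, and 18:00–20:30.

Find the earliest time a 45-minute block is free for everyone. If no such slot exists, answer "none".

08:00

Farrukh free within 08:00–20:30: 08:00–11:30, 12:15–14:30, 16:45–20:30.
Farrukh ∩ Lars: 08:00–10:45, 11:15–11:30, 17:45–20:30.
Farrukh ∩ Lars ∩ Chen: 08:00–10:45, 11:15–11:30, 18:00–20:30.
Windows ≥ 45 min: 08:00–10:45, 18:00–20:30.
Earliest such window starts at 08:00.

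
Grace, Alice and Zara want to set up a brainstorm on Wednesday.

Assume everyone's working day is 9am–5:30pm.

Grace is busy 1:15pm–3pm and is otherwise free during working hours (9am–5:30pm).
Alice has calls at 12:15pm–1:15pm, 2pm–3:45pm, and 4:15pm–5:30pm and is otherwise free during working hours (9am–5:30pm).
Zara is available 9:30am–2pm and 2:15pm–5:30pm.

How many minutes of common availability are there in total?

Grace free within 09:00–17:30: 09:00–13:15, 15:00–17:30.
Alice free within 09:00–17:30: 09:00–12:15, 13:15–14:00, 15:45–16:15.
Grace ∩ Alice: 09:00–12:15, 15:45–16:15.
Grace ∩ Alice ∩ Zara: 09:30–12:15, 15:45–16:15.
Total common minutes: 165 + 30 = 195.

195 minutes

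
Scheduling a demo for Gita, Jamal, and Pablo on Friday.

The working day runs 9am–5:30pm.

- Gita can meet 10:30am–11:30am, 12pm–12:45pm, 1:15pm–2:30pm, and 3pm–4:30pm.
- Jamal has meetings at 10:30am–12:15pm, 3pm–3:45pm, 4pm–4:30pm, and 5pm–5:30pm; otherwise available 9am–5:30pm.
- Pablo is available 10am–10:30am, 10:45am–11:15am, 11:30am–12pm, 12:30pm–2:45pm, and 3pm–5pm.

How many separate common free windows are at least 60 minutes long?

1

Jamal free within 09:00–17:30: 09:00–10:30, 12:15–15:00, 15:45–16:00, 16:30–17:00.
Gita ∩ Jamal: 12:15–12:45, 13:15–14:30, 15:45–16:00.
Gita ∩ Jamal ∩ Pablo: 12:30–12:45, 13:15–14:30, 15:45–16:00.
Windows ≥ 60 min: 13:15–14:30.
That's 1 window.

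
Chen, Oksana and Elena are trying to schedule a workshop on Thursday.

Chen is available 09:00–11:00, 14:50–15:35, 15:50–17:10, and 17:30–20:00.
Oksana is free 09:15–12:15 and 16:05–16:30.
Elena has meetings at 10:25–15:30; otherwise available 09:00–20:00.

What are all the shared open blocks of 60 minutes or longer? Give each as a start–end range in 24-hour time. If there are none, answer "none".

Elena free within 09:00–20:00: 09:00–10:25, 15:30–20:00.
Chen ∩ Oksana: 09:15–11:00, 16:05–16:30.
Chen ∩ Oksana ∩ Elena: 09:15–10:25, 16:05–16:30.
Windows ≥ 60 min: 09:15–10:25.

09:15–10:25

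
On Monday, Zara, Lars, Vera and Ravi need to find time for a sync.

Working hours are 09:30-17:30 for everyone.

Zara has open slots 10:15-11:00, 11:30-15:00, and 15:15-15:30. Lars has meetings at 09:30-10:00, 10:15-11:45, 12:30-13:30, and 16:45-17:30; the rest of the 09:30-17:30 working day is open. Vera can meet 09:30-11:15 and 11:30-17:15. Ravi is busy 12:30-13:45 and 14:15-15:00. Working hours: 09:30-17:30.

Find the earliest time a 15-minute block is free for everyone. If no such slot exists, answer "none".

Lars free within 09:30–17:30: 10:00–10:15, 11:45–12:30, 13:30–16:45.
Ravi free within 09:30–17:30: 09:30–12:30, 13:45–14:15, 15:00–17:30.
Zara ∩ Lars: 11:45–12:30, 13:30–15:00, 15:15–15:30.
Zara ∩ Lars ∩ Vera: 11:45–12:30, 13:30–15:00, 15:15–15:30.
Zara ∩ Lars ∩ Vera ∩ Ravi: 11:45–12:30, 13:45–14:15, 15:15–15:30.
Windows ≥ 15 min: 11:45–12:30, 13:45–14:15, 15:15–15:30.
Earliest such window starts at 11:45.

11:45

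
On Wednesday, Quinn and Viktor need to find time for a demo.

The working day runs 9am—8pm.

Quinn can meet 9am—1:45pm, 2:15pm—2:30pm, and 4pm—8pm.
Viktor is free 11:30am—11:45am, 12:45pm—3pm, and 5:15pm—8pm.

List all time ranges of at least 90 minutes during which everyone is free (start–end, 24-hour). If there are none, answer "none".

17:15–20:00

Quinn ∩ Viktor: 11:30–11:45, 12:45–13:45, 14:15–14:30, 17:15–20:00.
Windows ≥ 90 min: 17:15–20:00.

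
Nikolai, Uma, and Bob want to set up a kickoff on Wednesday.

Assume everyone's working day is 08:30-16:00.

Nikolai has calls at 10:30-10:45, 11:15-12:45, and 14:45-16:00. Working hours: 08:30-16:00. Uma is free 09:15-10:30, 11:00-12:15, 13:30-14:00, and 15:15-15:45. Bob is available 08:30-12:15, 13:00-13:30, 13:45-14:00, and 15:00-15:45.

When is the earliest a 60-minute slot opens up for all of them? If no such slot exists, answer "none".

09:15

Nikolai free within 08:30–16:00: 08:30–10:30, 10:45–11:15, 12:45–14:45.
Nikolai ∩ Uma: 09:15–10:30, 11:00–11:15, 13:30–14:00.
Nikolai ∩ Uma ∩ Bob: 09:15–10:30, 11:00–11:15, 13:45–14:00.
Windows ≥ 60 min: 09:15–10:30.
Earliest such window starts at 09:15.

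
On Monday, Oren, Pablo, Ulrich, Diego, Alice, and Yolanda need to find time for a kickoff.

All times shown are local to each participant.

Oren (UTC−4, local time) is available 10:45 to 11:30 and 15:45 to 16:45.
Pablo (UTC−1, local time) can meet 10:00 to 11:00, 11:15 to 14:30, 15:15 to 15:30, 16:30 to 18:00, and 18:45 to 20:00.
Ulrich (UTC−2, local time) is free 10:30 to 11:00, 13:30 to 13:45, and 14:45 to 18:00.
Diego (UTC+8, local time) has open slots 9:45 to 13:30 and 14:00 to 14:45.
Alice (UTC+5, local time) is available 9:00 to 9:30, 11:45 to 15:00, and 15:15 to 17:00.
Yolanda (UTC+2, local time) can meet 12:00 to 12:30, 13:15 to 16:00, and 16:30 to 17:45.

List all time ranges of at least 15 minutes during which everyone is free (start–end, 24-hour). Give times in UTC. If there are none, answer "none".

none

Oren → UTC: 14:45–15:30, 19:45–20:45.
Pablo → UTC: 11:00–12:00, 12:15–15:30, 16:15–16:30, 17:30–19:00, 19:45–21:00.
Ulrich → UTC: 12:30–13:00, 15:30–15:45, 16:45–20:00.
Diego → UTC: 01:45–05:30, 06:00–06:45.
Alice → UTC: 04:00–04:30, 06:45–10:00, 10:15–12:00.
Yolanda → UTC: 10:00–10:30, 11:15–14:00, 14:30–15:45.
Oren ∩ Pablo: 14:45–15:30, 19:45–20:45.
Oren ∩ Pablo ∩ Ulrich: 19:45–20:00.
Oren ∩ Pablo ∩ Ulrich ∩ Diego: (none).
Oren ∩ Pablo ∩ Ulrich ∩ Diego ∩ Alice: (none).
Oren ∩ Pablo ∩ Ulrich ∩ Diego ∩ Alice ∩ Yolanda: (none).
Windows ≥ 15 min: (none).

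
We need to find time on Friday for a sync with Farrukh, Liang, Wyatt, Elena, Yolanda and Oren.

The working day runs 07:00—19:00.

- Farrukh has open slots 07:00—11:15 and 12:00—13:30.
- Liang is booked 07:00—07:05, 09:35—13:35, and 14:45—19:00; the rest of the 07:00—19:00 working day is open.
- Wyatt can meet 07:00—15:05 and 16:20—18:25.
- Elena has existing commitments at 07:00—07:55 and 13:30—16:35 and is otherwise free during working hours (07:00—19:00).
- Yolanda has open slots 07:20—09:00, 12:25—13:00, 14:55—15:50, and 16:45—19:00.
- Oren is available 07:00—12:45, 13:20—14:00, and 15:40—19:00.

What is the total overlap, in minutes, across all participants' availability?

65 minutes

Liang free within 07:00–19:00: 07:05–09:35, 13:35–14:45.
Elena free within 07:00–19:00: 07:55–13:30, 16:35–19:00.
Farrukh ∩ Liang: 07:05–09:35.
Farrukh ∩ Liang ∩ Wyatt: 07:05–09:35.
Farrukh ∩ Liang ∩ Wyatt ∩ Elena: 07:55–09:35.
Farrukh ∩ Liang ∩ Wyatt ∩ Elena ∩ Yolanda: 07:55–09:00.
Farrukh ∩ Liang ∩ Wyatt ∩ Elena ∩ Yolanda ∩ Oren: 07:55–09:00.
Total common minutes: 65.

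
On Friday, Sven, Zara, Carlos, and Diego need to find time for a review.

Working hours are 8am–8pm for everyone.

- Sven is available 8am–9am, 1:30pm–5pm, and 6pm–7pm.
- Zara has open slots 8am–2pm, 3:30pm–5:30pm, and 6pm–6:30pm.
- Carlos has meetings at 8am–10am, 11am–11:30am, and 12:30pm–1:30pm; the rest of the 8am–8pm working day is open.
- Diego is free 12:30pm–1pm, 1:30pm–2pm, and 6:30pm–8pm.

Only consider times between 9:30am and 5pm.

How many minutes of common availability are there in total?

30 minutes

Carlos free within 08:00–20:00: 10:00–11:00, 11:30–12:30, 13:30–20:00.
Sven ∩ Zara: 08:00–09:00, 13:30–14:00, 15:30–17:00, 18:00–18:30.
Sven ∩ Zara ∩ Carlos: 13:30–14:00, 15:30–17:00, 18:00–18:30.
Sven ∩ Zara ∩ Carlos ∩ Diego: 13:30–14:00.
Restricted to 09:30–17:00: 13:30–14:00.
Total common minutes: 30.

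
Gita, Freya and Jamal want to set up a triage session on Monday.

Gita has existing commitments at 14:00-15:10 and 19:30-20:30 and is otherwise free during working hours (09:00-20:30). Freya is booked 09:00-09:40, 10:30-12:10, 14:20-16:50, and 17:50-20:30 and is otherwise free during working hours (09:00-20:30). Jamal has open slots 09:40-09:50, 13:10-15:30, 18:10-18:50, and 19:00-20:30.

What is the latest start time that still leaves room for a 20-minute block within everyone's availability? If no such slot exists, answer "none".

Gita free within 09:00–20:30: 09:00–14:00, 15:10–19:30.
Freya free within 09:00–20:30: 09:40–10:30, 12:10–14:20, 16:50–17:50.
Gita ∩ Freya: 09:40–10:30, 12:10–14:00, 16:50–17:50.
Gita ∩ Freya ∩ Jamal: 09:40–09:50, 13:10–14:00.
Windows ≥ 20 min: 13:10–14:00.
Latest start in the last window 13:10–14:00 is 14:00 − 20 min = 13:40.

13:40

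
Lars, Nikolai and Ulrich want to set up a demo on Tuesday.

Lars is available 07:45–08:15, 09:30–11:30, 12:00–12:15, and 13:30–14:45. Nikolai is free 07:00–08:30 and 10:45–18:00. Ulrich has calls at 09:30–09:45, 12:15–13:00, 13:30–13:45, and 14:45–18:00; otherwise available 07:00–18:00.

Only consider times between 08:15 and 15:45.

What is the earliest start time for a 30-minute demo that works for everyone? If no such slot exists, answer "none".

10:45

Ulrich free within 07:00–18:00: 07:00–09:30, 09:45–12:15, 13:00–13:30, 13:45–14:45.
Lars ∩ Nikolai: 07:45–08:15, 10:45–11:30, 12:00–12:15, 13:30–14:45.
Lars ∩ Nikolai ∩ Ulrich: 07:45–08:15, 10:45–11:30, 12:00–12:15, 13:45–14:45.
Restricted to 08:15–15:45: 10:45–11:30, 12:00–12:15, 13:45–14:45.
Windows ≥ 30 min: 10:45–11:30, 13:45–14:45.
Earliest such window starts at 10:45.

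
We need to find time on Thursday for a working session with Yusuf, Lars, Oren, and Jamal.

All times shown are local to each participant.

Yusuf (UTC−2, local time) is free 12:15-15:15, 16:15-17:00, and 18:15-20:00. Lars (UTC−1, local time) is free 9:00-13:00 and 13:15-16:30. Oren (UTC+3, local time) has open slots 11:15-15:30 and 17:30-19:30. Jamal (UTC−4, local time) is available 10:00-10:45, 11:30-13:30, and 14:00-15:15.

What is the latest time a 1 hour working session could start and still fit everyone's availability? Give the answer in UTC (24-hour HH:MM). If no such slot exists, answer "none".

15:30

Yusuf → UTC: 14:15–17:15, 18:15–19:00, 20:15–22:00.
Lars → UTC: 10:00–14:00, 14:15–17:30.
Oren → UTC: 08:15–12:30, 14:30–16:30.
Jamal → UTC: 14:00–14:45, 15:30–17:30, 18:00–19:15.
Yusuf ∩ Lars: 14:15–17:15.
Yusuf ∩ Lars ∩ Oren: 14:30–16:30.
Yusuf ∩ Lars ∩ Oren ∩ Jamal: 14:30–14:45, 15:30–16:30.
Windows ≥ 60 min: 15:30–16:30.
Latest start in the last window 15:30–16:30 is 16:30 − 60 min = 15:30.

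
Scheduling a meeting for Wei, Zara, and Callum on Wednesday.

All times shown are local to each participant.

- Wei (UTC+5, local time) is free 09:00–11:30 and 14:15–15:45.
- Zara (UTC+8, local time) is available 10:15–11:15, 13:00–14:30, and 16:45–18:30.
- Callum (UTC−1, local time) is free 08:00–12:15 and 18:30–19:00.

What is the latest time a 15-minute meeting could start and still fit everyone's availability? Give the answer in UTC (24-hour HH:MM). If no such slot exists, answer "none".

Wei → UTC: 04:00–06:30, 09:15–10:45.
Zara → UTC: 02:15–03:15, 05:00–06:30, 08:45–10:30.
Callum → UTC: 09:00–13:15, 19:30–20:00.
Wei ∩ Zara: 05:00–06:30, 09:15–10:30.
Wei ∩ Zara ∩ Callum: 09:15–10:30.
Windows ≥ 15 min: 09:15–10:30.
Latest start in the last window 09:15–10:30 is 10:30 − 15 min = 10:15.

10:15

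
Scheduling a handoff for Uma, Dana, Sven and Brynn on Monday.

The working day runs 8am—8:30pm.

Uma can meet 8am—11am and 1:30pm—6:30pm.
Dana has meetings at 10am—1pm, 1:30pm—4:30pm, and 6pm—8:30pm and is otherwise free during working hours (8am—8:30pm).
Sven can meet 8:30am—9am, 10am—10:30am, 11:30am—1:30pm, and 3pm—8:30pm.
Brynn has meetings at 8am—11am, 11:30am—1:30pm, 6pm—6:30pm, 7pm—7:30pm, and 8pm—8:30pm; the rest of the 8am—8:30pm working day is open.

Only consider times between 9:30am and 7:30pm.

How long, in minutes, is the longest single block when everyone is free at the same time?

90 minutes

Dana free within 08:00–20:30: 08:00–10:00, 13:00–13:30, 16:30–18:00.
Brynn free within 08:00–20:30: 11:00–11:30, 13:30–18:00, 18:30–19:00, 19:30–20:00.
Uma ∩ Dana: 08:00–10:00, 16:30–18:00.
Uma ∩ Dana ∩ Sven: 08:30–09:00, 16:30–18:00.
Uma ∩ Dana ∩ Sven ∩ Brynn: 16:30–18:00.
Restricted to 09:30–19:30: 16:30–18:00.
Single common window of 90 minutes.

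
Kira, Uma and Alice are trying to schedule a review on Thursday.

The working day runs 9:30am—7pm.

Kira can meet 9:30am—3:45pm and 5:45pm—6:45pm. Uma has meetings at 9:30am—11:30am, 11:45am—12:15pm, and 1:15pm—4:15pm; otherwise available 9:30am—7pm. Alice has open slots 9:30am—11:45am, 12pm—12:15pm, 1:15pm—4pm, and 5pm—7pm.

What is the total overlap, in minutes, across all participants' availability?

Uma free within 09:30–19:00: 11:30–11:45, 12:15–13:15, 16:15–19:00.
Kira ∩ Uma: 11:30–11:45, 12:15–13:15, 17:45–18:45.
Kira ∩ Uma ∩ Alice: 11:30–11:45, 17:45–18:45.
Total common minutes: 15 + 60 = 75.

75 minutes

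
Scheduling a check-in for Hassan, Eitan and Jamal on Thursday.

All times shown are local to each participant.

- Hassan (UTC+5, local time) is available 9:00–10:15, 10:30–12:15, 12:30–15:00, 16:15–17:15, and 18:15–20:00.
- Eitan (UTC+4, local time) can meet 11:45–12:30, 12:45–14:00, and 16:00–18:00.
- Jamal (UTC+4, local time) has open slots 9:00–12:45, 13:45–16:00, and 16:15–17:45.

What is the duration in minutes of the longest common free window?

45 minutes

Hassan → UTC: 04:00–05:15, 05:30–07:15, 07:30–10:00, 11:15–12:15, 13:15–15:00.
Eitan → UTC: 07:45–08:30, 08:45–10:00, 12:00–14:00.
Jamal → UTC: 05:00–08:45, 09:45–12:00, 12:15–13:45.
Hassan ∩ Eitan: 07:45–08:30, 08:45–10:00, 12:00–12:15, 13:15–14:00.
Hassan ∩ Eitan ∩ Jamal: 07:45–08:30, 09:45–10:00, 13:15–13:45.
Common window lengths: 45, 15, 30 min; longest is 45.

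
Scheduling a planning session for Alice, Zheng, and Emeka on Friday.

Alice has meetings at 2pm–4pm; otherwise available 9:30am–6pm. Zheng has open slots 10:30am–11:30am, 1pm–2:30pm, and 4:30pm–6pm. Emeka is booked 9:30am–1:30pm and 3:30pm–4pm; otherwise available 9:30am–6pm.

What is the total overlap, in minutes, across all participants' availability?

120 minutes

Alice free within 09:30–18:00: 09:30–14:00, 16:00–18:00.
Emeka free within 09:30–18:00: 13:30–15:30, 16:00–18:00.
Alice ∩ Zheng: 10:30–11:30, 13:00–14:00, 16:30–18:00.
Alice ∩ Zheng ∩ Emeka: 13:30–14:00, 16:30–18:00.
Total common minutes: 30 + 90 = 120.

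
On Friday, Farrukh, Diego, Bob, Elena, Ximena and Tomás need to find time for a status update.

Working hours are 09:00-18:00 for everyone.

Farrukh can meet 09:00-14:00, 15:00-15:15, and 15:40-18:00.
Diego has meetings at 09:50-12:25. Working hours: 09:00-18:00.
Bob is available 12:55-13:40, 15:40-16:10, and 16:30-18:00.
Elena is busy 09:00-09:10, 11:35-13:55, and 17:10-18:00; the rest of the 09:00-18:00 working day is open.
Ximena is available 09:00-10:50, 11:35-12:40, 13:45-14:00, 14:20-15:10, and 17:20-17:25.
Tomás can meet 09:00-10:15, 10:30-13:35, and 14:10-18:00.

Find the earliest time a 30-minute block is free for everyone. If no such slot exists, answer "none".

Diego free within 09:00–18:00: 09:00–09:50, 12:25–18:00.
Elena free within 09:00–18:00: 09:10–11:35, 13:55–17:10.
Farrukh ∩ Diego: 09:00–09:50, 12:25–14:00, 15:00–15:15, 15:40–18:00.
Farrukh ∩ Diego ∩ Bob: 12:55–13:40, 15:40–16:10, 16:30–18:00.
Farrukh ∩ Diego ∩ Bob ∩ Elena: 15:40–16:10, 16:30–17:10.
Farrukh ∩ Diego ∩ Bob ∩ Elena ∩ Ximena: (none).
Farrukh ∩ Diego ∩ Bob ∩ Elena ∩ Ximena ∩ Tomás: (none).
Windows ≥ 30 min: (none).

none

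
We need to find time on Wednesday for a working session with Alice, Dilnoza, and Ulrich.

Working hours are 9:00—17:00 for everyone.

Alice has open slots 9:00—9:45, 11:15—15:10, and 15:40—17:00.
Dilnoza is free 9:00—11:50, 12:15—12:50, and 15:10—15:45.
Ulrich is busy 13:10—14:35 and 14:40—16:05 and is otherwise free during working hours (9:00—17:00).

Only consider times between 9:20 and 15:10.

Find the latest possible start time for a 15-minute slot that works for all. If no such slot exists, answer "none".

12:35

Ulrich free within 09:00–17:00: 09:00–13:10, 14:35–14:40, 16:05–17:00.
Alice ∩ Dilnoza: 09:00–09:45, 11:15–11:50, 12:15–12:50, 15:40–15:45.
Alice ∩ Dilnoza ∩ Ulrich: 09:00–09:45, 11:15–11:50, 12:15–12:50.
Restricted to 09:20–15:10: 09:20–09:45, 11:15–11:50, 12:15–12:50.
Windows ≥ 15 min: 09:20–09:45, 11:15–11:50, 12:15–12:50.
Latest start in the last window 12:15–12:50 is 12:50 − 15 min = 12:35.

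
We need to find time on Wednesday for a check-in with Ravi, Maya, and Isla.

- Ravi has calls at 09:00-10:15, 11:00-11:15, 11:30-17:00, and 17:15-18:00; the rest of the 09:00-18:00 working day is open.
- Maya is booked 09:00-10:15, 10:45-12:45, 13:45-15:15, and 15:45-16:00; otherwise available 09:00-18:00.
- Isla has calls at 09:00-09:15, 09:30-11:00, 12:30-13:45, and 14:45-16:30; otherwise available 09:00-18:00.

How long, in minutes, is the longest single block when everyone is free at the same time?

Ravi free within 09:00–18:00: 10:15–11:00, 11:15–11:30, 17:00–17:15.
Maya free within 09:00–18:00: 10:15–10:45, 12:45–13:45, 15:15–15:45, 16:00–18:00.
Isla free within 09:00–18:00: 09:15–09:30, 11:00–12:30, 13:45–14:45, 16:30–18:00.
Ravi ∩ Maya: 10:15–10:45, 17:00–17:15.
Ravi ∩ Maya ∩ Isla: 17:00–17:15.
Single common window of 15 minutes.

15 minutes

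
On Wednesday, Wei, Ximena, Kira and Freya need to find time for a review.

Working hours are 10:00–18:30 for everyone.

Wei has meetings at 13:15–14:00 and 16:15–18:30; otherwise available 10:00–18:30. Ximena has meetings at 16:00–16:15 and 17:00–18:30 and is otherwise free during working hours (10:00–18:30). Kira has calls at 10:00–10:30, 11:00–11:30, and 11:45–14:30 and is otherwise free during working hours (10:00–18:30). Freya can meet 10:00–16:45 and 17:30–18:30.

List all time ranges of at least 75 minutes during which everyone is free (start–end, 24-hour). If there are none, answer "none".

Wei free within 10:00–18:30: 10:00–13:15, 14:00–16:15.
Ximena free within 10:00–18:30: 10:00–16:00, 16:15–17:00.
Kira free within 10:00–18:30: 10:30–11:00, 11:30–11:45, 14:30–18:30.
Wei ∩ Ximena: 10:00–13:15, 14:00–16:00.
Wei ∩ Ximena ∩ Kira: 10:30–11:00, 11:30–11:45, 14:30–16:00.
Wei ∩ Ximena ∩ Kira ∩ Freya: 10:30–11:00, 11:30–11:45, 14:30–16:00.
Windows ≥ 75 min: 14:30–16:00.

14:30–16:00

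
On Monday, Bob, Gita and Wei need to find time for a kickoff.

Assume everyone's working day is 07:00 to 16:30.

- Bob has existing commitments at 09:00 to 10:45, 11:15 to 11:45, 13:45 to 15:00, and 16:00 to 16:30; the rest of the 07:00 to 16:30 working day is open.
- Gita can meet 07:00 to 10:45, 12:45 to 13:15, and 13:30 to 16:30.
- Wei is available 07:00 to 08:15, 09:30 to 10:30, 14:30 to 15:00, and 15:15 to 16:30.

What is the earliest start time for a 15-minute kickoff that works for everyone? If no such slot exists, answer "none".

Bob free within 07:00–16:30: 07:00–09:00, 10:45–11:15, 11:45–13:45, 15:00–16:00.
Bob ∩ Gita: 07:00–09:00, 12:45–13:15, 13:30–13:45, 15:00–16:00.
Bob ∩ Gita ∩ Wei: 07:00–08:15, 15:15–16:00.
Windows ≥ 15 min: 07:00–08:15, 15:15–16:00.
Earliest such window starts at 07:00.

07:00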